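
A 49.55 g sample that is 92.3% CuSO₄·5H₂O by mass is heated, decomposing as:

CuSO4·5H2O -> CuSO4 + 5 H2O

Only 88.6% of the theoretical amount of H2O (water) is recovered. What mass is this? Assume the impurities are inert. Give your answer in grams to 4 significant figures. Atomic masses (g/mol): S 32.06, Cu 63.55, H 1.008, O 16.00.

14.62 g

Pure CuSO4·5H2O available = 49.55 g × 0.923 = 45.735 g.
M(CuSO4·5H2O) = 63.55 + 32.06 + 9(16.00) + 10(1.008) = 249.69 g/mol.
M(H2O) = 2(1.008) + 16.00 = 18.016 g/mol.
n(CuSO4·5H2O) = 45.735 g / 249.69 g/mol = 0.18317 mol.
From the equation the CuSO4·5H2O:H2O mole ratio is 1:5, so n(H2O) = 0.18317 × 5/1 = 0.91583 mol.
Mass of H2O = 0.91583 mol × 18.016 g/mol = 16.500 g.
Actual mass collected = 16.500 g × 0.886 = 14.619 g.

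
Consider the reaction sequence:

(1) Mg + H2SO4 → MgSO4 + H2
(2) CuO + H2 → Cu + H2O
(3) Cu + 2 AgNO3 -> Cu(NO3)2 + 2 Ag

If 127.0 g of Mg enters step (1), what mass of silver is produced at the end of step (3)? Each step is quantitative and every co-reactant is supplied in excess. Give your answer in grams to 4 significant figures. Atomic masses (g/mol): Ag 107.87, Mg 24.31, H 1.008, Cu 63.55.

M(Mg) = 24.31 g/mol.
M(Ag) = 107.87 g/mol.
n(Mg) = 127.0 / 24.31 = 5.2242 mol.
Reaction (1): Mg→H2 ratio 1:1 ⇒ n(H2) = 5.2242 mol.
Reaction (2): H2→Cu ratio 1:1 ⇒ n(Cu) = 5.2242 mol.
Reaction (3): Cu→Ag ratio 1:2 ⇒ n(Ag) = 10.448 mol.
Mass of Ag = 10.448 × 107.87 = 1127.1 g.

1127 g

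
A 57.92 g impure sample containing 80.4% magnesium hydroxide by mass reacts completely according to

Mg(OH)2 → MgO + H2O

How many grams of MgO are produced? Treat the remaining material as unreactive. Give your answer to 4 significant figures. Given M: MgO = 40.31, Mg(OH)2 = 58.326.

Mass of pure Mg(OH)2 = 57.92 g × 0.804 = 46.568 g.
n(Mg(OH)2) = 46.568 g / 58.326 g/mol = 0.79840 mol.
From the equation the Mg(OH)2:MgO mole ratio is 1:1, so n(MgO) = 0.79840 × 1/1 = 0.79840 mol.
Mass of MgO = 0.79840 mol × 40.31 g/mol = 32.184 g.

32.18 g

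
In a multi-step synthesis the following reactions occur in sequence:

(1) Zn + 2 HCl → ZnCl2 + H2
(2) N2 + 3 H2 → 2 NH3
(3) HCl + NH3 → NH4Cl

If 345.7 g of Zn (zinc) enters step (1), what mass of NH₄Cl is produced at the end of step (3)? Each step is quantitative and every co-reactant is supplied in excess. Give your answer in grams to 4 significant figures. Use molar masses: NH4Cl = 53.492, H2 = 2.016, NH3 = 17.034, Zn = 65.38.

188.6 g

n(Zn) = 345.7 / 65.38 = 5.2875 mol.
Reaction (1): Zn→H2 ratio 1:1 ⇒ n(H2) = 5.2875 mol.
Reaction (2): H2→NH3 ratio 3:2 ⇒ n(NH3) = 3.5250 mol.
Reaction (3): NH3→NH4Cl ratio 1:1 ⇒ n(NH4Cl) = 3.5250 mol.
Mass of NH4Cl = 3.5250 × 53.492 = 188.56 g.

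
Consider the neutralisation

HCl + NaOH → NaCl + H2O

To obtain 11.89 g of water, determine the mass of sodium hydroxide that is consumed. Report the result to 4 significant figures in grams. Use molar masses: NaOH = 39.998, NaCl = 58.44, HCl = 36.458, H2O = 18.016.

n(H2O) = 11.890 g / 18.016 g/mol = 0.65997 mol.
From the equation the H2O:NaOH mole ratio is 1:1, so n(NaOH) = 0.65997 × 1/1 = 0.65997 mol.
Mass of NaOH = 0.65997 mol × 39.998 g/mol = 26.397 g.

26.40 g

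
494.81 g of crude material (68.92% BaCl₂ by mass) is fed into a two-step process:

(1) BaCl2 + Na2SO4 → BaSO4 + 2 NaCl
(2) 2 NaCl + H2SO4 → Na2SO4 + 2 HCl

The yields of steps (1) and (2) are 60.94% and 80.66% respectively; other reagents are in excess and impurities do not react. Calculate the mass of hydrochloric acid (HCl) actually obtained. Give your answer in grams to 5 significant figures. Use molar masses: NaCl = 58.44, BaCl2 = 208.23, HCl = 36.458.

58.698 g

Pure BaCl2 = 494.81 × 0.6892 = 341.023 g.
n(BaCl2) = 341.023 / 208.23 = 1.63772 mol.
Step 1 (BaCl2:NaCl = 1:2): theoretical n(NaCl) = 3.27545 mol; at 60.94% yield, n(NaCl) = 1.99606 mol.
Step 2 (NaCl:HCl = 2:2): theoretical n(HCl) = 1.99606 mol, so theoretical mass = 1.99606 × 36.458 = 72.7722 g.
At 80.66% yield, actual mass of HCl = 72.7722 × 0.8066 = 58.6981 g.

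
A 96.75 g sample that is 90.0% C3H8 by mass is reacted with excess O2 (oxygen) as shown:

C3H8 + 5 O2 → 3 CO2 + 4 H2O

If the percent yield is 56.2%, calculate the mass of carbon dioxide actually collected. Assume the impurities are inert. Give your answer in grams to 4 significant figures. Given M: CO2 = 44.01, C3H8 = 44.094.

Pure C3H8 available = 96.75 g × 0.900 = 87.075 g.
n(C3H8) = 87.075 g / 44.094 g/mol = 1.9748 mol.
From the equation the C3H8:CO2 mole ratio is 1:3, so n(CO2) = 1.9748 × 3/1 = 5.9243 mol.
Mass of CO2 = 5.9243 mol × 44.01 g/mol = 260.73 g.
Actual mass collected = 260.73 g × 0.562 = 146.53 g.

146.5 g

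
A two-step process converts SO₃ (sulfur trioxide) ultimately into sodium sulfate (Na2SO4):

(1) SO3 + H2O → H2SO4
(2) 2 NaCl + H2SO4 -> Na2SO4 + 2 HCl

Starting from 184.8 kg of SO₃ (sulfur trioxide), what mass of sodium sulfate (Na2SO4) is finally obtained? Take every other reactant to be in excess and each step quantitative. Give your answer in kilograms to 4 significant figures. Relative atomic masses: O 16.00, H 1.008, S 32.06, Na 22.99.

327.9 kg

M(SO3) = 32.06 + 3(16.00) = 80.06 g/mol.
M(Na2SO4) = 2(22.99) + 32.06 + 4(16.00) = 142.04 g/mol.
184.8 kg = 184800 g.
n(SO3) = 184800 / 80.06 = 2308.3 mol.
Step 1 gives a 1:1 ratio of SO3 to H2SO4, so n(H2SO4) = 2308.3 mol.
In step 2 the H2SO4:Na2SO4 ratio is 1:1, so n(Na2SO4) = 2308.3 mol.
Mass of Na2SO4 = 2308.3 × 142.04 = 327870 g = 327.9 kg.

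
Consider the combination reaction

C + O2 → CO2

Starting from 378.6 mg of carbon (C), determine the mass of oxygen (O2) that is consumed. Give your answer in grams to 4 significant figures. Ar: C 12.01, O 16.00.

1.009 g

M(C) = 12.01 g/mol.
M(O2) = 2(16.00) = 32.00 g/mol.
Convert: 378.6 mg = 0.37860 g.
n(C) = 0.37860 g / 12.01 g/mol = 0.031524 mol.
From the equation the C:O2 mole ratio is 1:1, so n(O2) = 0.031524 × 1/1 = 0.031524 mol.
Mass of O2 = 0.031524 mol × 32.00 g/mol = 1.0088 g.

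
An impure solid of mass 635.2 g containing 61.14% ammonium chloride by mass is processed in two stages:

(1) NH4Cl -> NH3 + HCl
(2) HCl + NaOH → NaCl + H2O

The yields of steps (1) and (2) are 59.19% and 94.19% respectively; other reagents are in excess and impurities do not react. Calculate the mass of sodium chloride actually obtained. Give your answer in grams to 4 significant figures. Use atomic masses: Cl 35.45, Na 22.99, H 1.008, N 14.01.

236.5 g

Pure NH4Cl = 635.2 × 0.6114 = 388.36 g.
M(NH4Cl) = 14.01 + 4(1.008) + 35.45 = 53.492 g/mol.
M(NaCl) = 22.99 + 35.45 = 58.44 g/mol.
n(NH4Cl) = 388.36 / 53.492 = 7.2602 mol.
Step 1 (NH4Cl:HCl = 1:1): theoretical n(HCl) = 7.2602 mol; at 59.19% yield, n(HCl) = 4.2973 mol.
Step 2 (HCl:NaCl = 1:1): theoretical n(NaCl) = 4.2973 mol, so theoretical mass = 4.2973 × 58.44 = 251.13 g.
At 94.19% yield, actual mass of NaCl = 251.13 × 0.9419 = 236.54 g.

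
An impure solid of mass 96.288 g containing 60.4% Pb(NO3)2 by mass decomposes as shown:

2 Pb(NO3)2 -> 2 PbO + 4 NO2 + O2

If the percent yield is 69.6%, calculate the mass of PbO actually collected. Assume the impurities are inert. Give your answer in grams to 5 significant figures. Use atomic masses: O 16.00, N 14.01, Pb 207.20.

27.277 g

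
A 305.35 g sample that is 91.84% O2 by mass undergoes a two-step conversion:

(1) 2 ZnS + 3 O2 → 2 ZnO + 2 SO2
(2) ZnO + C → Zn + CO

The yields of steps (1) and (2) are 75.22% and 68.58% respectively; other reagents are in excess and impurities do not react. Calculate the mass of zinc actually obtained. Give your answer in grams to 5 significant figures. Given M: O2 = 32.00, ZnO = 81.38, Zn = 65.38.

197.04 g

Pure O2 = 305.35 × 0.9184 = 280.433 g.
n(O2) = 280.433 / 32.00 = 8.76355 mol.
Step 1 (O2:ZnO = 3:2): theoretical n(ZnO) = 5.84236 mol; at 75.22% yield, n(ZnO) = 4.39463 mol.
Step 2 (ZnO:Zn = 1:1): theoretical n(Zn) = 4.39463 mol, so theoretical mass = 4.39463 × 65.38 = 287.321 g.
At 68.58% yield, actual mass of Zn = 287.321 × 0.6858 = 197.044 g.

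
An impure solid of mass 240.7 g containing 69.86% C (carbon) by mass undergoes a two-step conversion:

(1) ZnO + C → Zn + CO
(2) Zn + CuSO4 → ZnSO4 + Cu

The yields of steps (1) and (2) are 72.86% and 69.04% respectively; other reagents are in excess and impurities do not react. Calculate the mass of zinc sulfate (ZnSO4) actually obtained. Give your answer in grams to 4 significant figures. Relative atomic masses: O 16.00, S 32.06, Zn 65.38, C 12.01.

Pure C = 240.7 × 0.6986 = 168.15 g.
M(C) = 12.01 g/mol.
M(ZnSO4) = 65.38 + 32.06 + 4(16.00) = 161.44 g/mol.
n(C) = 168.15 / 12.01 = 14.001 mol.
Step 1 (C:Zn = 1:1): theoretical n(Zn) = 14.001 mol; at 72.86% yield, n(Zn) = 10.201 mol.
Step 2 (Zn:ZnSO4 = 1:1): theoretical n(ZnSO4) = 10.201 mol, so theoretical mass = 10.201 × 161.44 = 1646.9 g.
At 69.04% yield, actual mass of ZnSO4 = 1646.9 × 0.6904 = 1137.0 g.

1137 g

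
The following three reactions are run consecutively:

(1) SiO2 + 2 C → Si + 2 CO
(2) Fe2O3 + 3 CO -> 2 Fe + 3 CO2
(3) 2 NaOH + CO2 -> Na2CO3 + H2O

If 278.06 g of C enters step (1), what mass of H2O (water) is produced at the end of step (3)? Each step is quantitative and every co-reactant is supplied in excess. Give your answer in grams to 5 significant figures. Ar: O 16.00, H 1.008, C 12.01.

M(C) = 12.01 g/mol.
M(H2O) = 2(1.008) + 16.00 = 18.016 g/mol.
n(C) = 278.06 / 12.01 = 23.1524 mol.
Reaction (1): C→CO ratio 2:2 ⇒ n(CO) = 23.1524 mol.
Reaction (2): CO→CO2 ratio 3:3 ⇒ n(CO2) = 23.1524 mol.
Reaction (3): CO2→H2O ratio 1:1 ⇒ n(H2O) = 23.1524 mol.
Mass of H2O = 23.1524 × 18.016 = 417.113 g.

417.11 g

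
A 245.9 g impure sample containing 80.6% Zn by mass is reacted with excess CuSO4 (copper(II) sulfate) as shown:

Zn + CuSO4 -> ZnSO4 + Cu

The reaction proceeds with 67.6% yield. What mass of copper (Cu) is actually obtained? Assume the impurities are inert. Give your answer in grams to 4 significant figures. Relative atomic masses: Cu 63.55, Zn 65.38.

Pure Zn available = 245.9 g × 0.806 = 198.20 g.
M(Zn) = 65.38 g/mol.
M(Cu) = 63.55 g/mol.
n(Zn) = 198.20 g / 65.38 g/mol = 3.0314 mol.
From the equation the Zn:Cu mole ratio is 1:1, so n(Cu) = 3.0314 × 1/1 = 3.0314 mol.
Mass of Cu = 3.0314 mol × 63.55 g/mol = 192.65 g.
Actual mass collected = 192.65 g × 0.676 = 130.23 g.

130.2 g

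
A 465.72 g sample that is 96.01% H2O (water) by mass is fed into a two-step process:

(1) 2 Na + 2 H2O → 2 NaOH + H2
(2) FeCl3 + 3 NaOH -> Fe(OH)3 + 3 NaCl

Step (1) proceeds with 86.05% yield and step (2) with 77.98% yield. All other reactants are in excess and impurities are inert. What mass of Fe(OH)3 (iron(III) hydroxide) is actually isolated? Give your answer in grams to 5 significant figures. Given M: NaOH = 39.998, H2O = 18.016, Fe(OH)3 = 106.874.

593.29 g

Pure H2O = 465.72 × 0.9601 = 447.138 g.
n(H2O) = 447.138 / 18.016 = 24.8189 mol.
Step 1 (H2O:NaOH = 2:2): theoretical n(NaOH) = 24.8189 mol; at 86.05% yield, n(NaOH) = 21.3567 mol.
Step 2 (NaOH:Fe(OH)3 = 3:1): theoretical n(Fe(OH)3) = 7.11890 mol, so theoretical mass = 7.11890 × 106.874 = 760.825 g.
At 77.98% yield, actual mass of Fe(OH)3 = 760.825 × 0.7798 = 593.291 g.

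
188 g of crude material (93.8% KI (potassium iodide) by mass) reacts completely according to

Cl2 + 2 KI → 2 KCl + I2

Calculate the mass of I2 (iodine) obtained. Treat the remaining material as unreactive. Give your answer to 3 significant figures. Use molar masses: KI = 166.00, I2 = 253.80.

135 g

Mass of pure KI = 188 g × 0.938 = 176.3 g.
n(KI) = 176.3 g / 166.00 g/mol = 1.062 mol.
From the equation the KI:I2 mole ratio is 2:1, so n(I2) = 1.062 × 1/2 = 0.5312 mol.
Mass of I2 = 0.5312 mol × 253.80 g/mol = 134.8 g.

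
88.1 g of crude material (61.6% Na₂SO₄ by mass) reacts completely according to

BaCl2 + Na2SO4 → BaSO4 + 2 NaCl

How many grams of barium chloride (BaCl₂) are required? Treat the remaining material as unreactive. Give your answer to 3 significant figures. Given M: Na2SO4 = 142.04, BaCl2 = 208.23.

Mass of pure Na2SO4 = 88.1 g × 0.616 = 54.27 g.
n(Na2SO4) = 54.27 g / 142.04 g/mol = 0.3821 mol.
From the equation the Na2SO4:BaCl2 mole ratio is 1:1, so n(BaCl2) = 0.3821 × 1/1 = 0.3821 mol.
Mass of BaCl2 = 0.3821 mol × 208.23 g/mol = 79.56 g.

79.6 g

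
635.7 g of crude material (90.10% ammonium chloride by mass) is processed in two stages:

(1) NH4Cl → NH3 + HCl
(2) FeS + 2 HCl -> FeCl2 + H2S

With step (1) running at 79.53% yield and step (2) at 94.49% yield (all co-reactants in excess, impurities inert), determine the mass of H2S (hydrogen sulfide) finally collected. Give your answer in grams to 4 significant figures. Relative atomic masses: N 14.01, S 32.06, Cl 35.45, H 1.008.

Pure NH4Cl = 635.7 × 0.9010 = 572.77 g.
M(NH4Cl) = 14.01 + 4(1.008) + 35.45 = 53.492 g/mol.
M(H2S) = 2(1.008) + 32.06 = 34.076 g/mol.
n(NH4Cl) = 572.77 / 53.492 = 10.708 mol.
Step 1 (NH4Cl:HCl = 1:1): theoretical n(HCl) = 10.708 mol; at 79.53% yield, n(HCl) = 8.5157 mol.
Step 2 (HCl:H2S = 2:1): theoretical n(H2S) = 4.2578 mol, so theoretical mass = 4.2578 × 34.076 = 145.09 g.
At 94.49% yield, actual mass of H2S = 145.09 × 0.9449 = 137.10 g.

137.1 g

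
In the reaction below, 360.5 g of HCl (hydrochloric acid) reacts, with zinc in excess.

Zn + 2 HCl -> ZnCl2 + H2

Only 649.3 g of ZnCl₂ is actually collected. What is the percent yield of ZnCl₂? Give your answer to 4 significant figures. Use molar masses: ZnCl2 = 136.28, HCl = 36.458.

96.37 %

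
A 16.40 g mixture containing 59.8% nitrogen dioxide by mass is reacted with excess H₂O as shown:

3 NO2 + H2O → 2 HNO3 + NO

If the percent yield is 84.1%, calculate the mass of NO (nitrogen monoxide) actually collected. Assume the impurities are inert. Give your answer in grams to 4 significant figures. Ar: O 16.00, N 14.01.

1.793 g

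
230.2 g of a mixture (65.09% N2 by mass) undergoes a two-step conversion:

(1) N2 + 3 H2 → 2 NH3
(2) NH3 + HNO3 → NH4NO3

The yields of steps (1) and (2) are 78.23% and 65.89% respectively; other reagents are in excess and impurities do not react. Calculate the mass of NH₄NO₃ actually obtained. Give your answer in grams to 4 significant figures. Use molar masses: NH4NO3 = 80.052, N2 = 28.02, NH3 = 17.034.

Pure N2 = 230.2 × 0.6509 = 149.84 g.
n(N2) = 149.84 / 28.02 = 5.3475 mol.
Step 1 (N2:NH3 = 1:2): theoretical n(NH3) = 10.695 mol; at 78.23% yield, n(NH3) = 8.3667 mol.
Step 2 (NH3:NH4NO3 = 1:1): theoretical n(NH4NO3) = 8.3667 mol, so theoretical mass = 8.3667 × 80.052 = 669.77 g.
At 65.89% yield, actual mass of NH4NO3 = 669.77 × 0.6589 = 441.31 g.

441.3 g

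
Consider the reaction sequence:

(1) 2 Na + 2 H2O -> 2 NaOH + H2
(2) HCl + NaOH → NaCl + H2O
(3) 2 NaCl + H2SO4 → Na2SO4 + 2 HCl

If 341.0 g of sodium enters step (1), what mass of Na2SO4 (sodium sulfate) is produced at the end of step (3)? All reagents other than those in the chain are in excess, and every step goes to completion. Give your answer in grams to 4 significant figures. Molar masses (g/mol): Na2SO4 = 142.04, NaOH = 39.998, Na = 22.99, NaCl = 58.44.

1053 g

n(Na) = 341.0 / 22.99 = 14.833 mol.
Reaction (1): Na→NaOH ratio 2:2 ⇒ n(NaOH) = 14.833 mol.
Reaction (2): NaOH→NaCl ratio 1:1 ⇒ n(NaCl) = 14.833 mol.
Reaction (3): NaCl→Na2SO4 ratio 2:1 ⇒ n(Na2SO4) = 7.4163 mol.
Mass of Na2SO4 = 7.4163 × 142.04 = 1053.4 g.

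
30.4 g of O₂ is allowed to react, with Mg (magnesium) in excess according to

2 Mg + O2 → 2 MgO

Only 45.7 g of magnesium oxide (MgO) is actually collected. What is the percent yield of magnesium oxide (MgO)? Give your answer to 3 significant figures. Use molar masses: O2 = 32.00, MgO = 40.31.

n(O2) = 30.40 g / 32.00 g/mol = 0.9500 mol.
From the equation the O2:MgO mole ratio is 1:2, so n(MgO) = 0.9500 × 2/1 = 1.900 mol.
Mass of MgO = 1.900 mol × 40.31 g/mol = 76.59 g.
This is the theoretical yield. Percent yield = 45.7 g / 76.59 g × 100% = 59.67%.

59.7 %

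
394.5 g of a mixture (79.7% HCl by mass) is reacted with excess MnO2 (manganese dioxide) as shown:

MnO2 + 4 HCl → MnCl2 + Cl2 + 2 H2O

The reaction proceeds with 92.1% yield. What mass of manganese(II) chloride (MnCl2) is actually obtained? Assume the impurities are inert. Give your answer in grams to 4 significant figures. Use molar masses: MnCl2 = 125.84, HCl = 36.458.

Pure HCl available = 394.5 g × 0.797 = 314.42 g.
n(HCl) = 314.42 g / 36.458 g/mol = 8.6241 mol.
From the equation the HCl:MnCl2 mole ratio is 4:1, so n(MnCl2) = 8.6241 × 1/4 = 2.1560 mol.
Mass of MnCl2 = 2.1560 mol × 125.84 g/mol = 271.31 g.
Actual mass collected = 271.31 g × 0.921 = 249.88 g.

249.9 g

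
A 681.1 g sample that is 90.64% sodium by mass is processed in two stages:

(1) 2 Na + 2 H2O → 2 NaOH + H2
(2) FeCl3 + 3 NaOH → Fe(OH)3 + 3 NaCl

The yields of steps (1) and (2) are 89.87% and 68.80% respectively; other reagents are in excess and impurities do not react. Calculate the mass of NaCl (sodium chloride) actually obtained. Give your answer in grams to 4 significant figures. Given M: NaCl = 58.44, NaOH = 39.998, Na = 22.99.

Pure Na = 681.1 × 0.9064 = 617.35 g.
n(Na) = 617.35 / 22.99 = 26.853 mol.
Step 1 (Na:NaOH = 2:2): theoretical n(NaOH) = 26.853 mol; at 89.87% yield, n(NaOH) = 24.133 mol.
Step 2 (NaOH:NaCl = 3:3): theoretical n(NaCl) = 24.133 mol, so theoretical mass = 24.133 × 58.44 = 1410.3 g.
At 68.80% yield, actual mass of NaCl = 1410.3 × 0.6880 = 970.30 g.

970.3 g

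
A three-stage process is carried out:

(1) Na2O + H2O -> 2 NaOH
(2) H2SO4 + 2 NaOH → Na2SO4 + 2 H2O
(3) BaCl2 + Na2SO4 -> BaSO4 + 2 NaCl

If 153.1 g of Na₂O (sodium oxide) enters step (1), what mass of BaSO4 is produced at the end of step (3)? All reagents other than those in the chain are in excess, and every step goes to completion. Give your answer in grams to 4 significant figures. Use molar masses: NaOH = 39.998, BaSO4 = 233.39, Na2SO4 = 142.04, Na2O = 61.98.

576.5 g

n(Na2O) = 153.1 / 61.98 = 2.4702 mol.
Reaction (1): Na2O→NaOH ratio 1:2 ⇒ n(NaOH) = 4.9403 mol.
Reaction (2): NaOH→Na2SO4 ratio 2:1 ⇒ n(Na2SO4) = 2.4702 mol.
Reaction (3): Na2SO4→BaSO4 ratio 1:1 ⇒ n(BaSO4) = 2.4702 mol.
Mass of BaSO4 = 2.4702 × 233.39 = 576.51 g.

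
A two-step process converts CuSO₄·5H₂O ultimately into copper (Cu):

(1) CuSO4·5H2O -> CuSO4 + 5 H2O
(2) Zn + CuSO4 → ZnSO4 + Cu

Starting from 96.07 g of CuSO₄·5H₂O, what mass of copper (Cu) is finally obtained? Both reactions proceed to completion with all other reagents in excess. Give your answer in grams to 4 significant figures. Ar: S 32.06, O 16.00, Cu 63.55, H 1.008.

24.45 g

M(CuSO4·5H2O) = 63.55 + 32.06 + 9(16.00) + 10(1.008) = 249.69 g/mol.
M(Cu) = 63.55 g/mol.
n(CuSO4·5H2O) = 96.070 / 249.69 = 0.38476 mol.
Step 1 gives a 1:1 ratio of CuSO4·5H2O to CuSO4, so n(CuSO4) = 0.38476 mol.
In step 2 the CuSO4:Cu ratio is 1:1, so n(Cu) = 0.38476 mol.
Mass of Cu = 0.38476 × 63.55 = 24.451 g.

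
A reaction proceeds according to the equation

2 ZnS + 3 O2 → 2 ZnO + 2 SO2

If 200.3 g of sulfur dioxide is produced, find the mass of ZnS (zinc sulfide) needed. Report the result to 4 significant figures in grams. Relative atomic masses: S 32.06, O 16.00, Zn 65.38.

304.7 g

M(SO2) = 32.06 + 2(16.00) = 64.06 g/mol.
M(ZnS) = 65.38 + 32.06 = 97.44 g/mol.
n(SO2) = 200.30 g / 64.06 g/mol = 3.1268 mol.
From the equation the SO2:ZnS mole ratio is 2:2, so n(ZnS) = 3.1268 × 2/2 = 3.1268 mol.
Mass of ZnS = 3.1268 mol × 97.44 g/mol = 304.67 g.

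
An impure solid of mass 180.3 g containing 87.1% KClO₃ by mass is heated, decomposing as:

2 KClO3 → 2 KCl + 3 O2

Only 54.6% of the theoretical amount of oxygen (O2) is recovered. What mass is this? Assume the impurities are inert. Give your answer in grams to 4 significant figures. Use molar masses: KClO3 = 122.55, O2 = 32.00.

33.58 g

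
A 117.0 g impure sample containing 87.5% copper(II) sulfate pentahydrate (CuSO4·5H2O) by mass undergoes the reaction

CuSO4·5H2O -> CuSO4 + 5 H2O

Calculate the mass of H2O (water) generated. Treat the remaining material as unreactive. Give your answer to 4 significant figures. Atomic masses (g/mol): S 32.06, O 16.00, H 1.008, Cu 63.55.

Mass of pure CuSO4·5H2O = 117.0 g × 0.875 = 102.38 g.
M(CuSO4·5H2O) = 63.55 + 32.06 + 9(16.00) + 10(1.008) = 249.69 g/mol.
M(H2O) = 2(1.008) + 16.00 = 18.016 g/mol.
n(CuSO4·5H2O) = 102.38 g / 249.69 g/mol = 0.41001 mol.
From the equation the CuSO4·5H2O:H2O mole ratio is 1:5, so n(H2O) = 0.41001 × 5/1 = 2.0500 mol.
Mass of H2O = 2.0500 mol × 18.016 g/mol = 36.934 g.

36.93 g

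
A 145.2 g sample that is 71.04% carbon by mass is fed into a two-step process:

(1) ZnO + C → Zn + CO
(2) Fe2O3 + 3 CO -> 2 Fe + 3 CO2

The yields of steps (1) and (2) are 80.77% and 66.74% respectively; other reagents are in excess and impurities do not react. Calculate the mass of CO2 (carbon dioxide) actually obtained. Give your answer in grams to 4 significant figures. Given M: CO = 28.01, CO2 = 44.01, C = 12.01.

Pure C = 145.2 × 0.7104 = 103.15 g.
n(C) = 103.15 / 12.01 = 8.5887 mol.
Step 1 (C:CO = 1:1): theoretical n(CO) = 8.5887 mol; at 80.77% yield, n(CO) = 6.9371 mol.
Step 2 (CO:CO2 = 3:3): theoretical n(CO2) = 6.9371 mol, so theoretical mass = 6.9371 × 44.01 = 305.30 g.
At 66.74% yield, actual mass of CO2 = 305.30 × 0.6674 = 203.76 g.

203.8 g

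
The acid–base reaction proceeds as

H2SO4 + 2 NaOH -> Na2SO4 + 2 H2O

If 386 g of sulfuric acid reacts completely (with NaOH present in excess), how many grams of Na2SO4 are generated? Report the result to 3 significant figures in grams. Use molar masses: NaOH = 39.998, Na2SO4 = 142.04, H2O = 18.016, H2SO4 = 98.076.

n(H2SO4) = 386.0 g / 98.076 g/mol = 3.936 mol.
From the equation the H2SO4:Na2SO4 mole ratio is 1:1, so n(Na2SO4) = 3.936 × 1/1 = 3.936 mol.
Mass of Na2SO4 = 3.936 mol × 142.04 g/mol = 559.0 g.

559 g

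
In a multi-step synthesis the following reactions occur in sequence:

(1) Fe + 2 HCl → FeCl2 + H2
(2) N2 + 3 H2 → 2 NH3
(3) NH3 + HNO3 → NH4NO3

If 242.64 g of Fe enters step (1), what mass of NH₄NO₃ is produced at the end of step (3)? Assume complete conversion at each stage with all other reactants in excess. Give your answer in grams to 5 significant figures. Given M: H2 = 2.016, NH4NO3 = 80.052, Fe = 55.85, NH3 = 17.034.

231.86 g

n(Fe) = 242.64 / 55.85 = 4.34449 mol.
Reaction (1): Fe→H2 ratio 1:1 ⇒ n(H2) = 4.34449 mol.
Reaction (2): H2→NH3 ratio 3:2 ⇒ n(NH3) = 2.89633 mol.
Reaction (3): NH3→NH4NO3 ratio 1:1 ⇒ n(NH4NO3) = 2.89633 mol.
Mass of NH4NO3 = 2.89633 × 80.052 = 231.857 g.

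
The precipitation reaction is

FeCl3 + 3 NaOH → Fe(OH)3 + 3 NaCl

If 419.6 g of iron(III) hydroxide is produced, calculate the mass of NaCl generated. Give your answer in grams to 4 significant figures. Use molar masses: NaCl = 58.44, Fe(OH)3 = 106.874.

n(Fe(OH)3) = 419.60 g / 106.874 g/mol = 3.9261 mol.
From the equation the Fe(OH)3:NaCl mole ratio is 1:3, so n(NaCl) = 3.9261 × 3/1 = 11.778 mol.
Mass of NaCl = 11.778 mol × 58.44 g/mol = 688.33 g.

688.3 g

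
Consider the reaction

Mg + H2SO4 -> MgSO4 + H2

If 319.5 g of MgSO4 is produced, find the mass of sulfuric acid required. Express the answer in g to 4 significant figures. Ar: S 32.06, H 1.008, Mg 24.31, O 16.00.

260.3 g

M(MgSO4) = 24.31 + 32.06 + 4(16.00) = 120.37 g/mol.
M(H2SO4) = 2(1.008) + 32.06 + 4(16.00) = 98.076 g/mol.
n(MgSO4) = 319.50 g / 120.37 g/mol = 2.6543 mol.
From the equation the MgSO4:H2SO4 mole ratio is 1:1, so n(H2SO4) = 2.6543 × 1/1 = 2.6543 mol.
Mass of H2SO4 = 2.6543 mol × 98.076 g/mol = 260.32 g.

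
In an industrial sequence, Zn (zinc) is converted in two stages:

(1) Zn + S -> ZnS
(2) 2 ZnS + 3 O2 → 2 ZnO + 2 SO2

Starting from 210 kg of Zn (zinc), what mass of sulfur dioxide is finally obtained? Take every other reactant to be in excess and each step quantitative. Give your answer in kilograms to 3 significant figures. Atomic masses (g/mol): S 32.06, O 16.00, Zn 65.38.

M(Zn) = 65.38 g/mol.
M(SO2) = 32.06 + 2(16.00) = 64.06 g/mol.
210 kg = 210000 g.
n(Zn) = 210000 / 65.38 = 3212 mol.
Step 1 gives a 1:1 ratio of Zn to ZnS, so n(ZnS) = 3212 mol.
In step 2 the ZnS:SO2 ratio is 2:2, so n(SO2) = 3212 mol.
Mass of SO2 = 3212 × 64.06 = 205800 g = 206 kg.

206 kg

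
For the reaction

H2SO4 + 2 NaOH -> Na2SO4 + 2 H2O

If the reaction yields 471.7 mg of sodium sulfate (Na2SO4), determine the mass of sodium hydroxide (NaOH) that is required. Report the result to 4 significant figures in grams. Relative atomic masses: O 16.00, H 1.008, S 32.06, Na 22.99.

0.2657 g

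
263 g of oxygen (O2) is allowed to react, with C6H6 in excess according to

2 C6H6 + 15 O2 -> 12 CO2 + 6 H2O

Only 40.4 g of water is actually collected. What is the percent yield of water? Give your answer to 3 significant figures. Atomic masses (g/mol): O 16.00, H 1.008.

M(O2) = 2(16.00) = 32.00 g/mol.
M(H2O) = 2(1.008) + 16.00 = 18.016 g/mol.
n(O2) = 263.0 g / 32.00 g/mol = 8.219 mol.
From the equation the O2:H2O mole ratio is 15:6, so n(H2O) = 8.219 × 6/15 = 3.288 mol.
Mass of H2O = 3.288 mol × 18.016 g/mol = 59.23 g.
This is the theoretical yield. Percent yield = 40.4 g / 59.23 g × 100% = 68.21%.

68.2 %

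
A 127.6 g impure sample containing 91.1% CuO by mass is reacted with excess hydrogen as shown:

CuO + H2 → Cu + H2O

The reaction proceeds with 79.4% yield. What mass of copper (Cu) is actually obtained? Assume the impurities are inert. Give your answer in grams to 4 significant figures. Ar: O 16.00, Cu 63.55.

Pure CuO available = 127.6 g × 0.911 = 116.24 g.
M(CuO) = 63.55 + 16.00 = 79.55 g/mol.
M(Cu) = 63.55 g/mol.
n(CuO) = 116.24 g / 79.55 g/mol = 1.4613 mol.
From the equation the CuO:Cu mole ratio is 1:1, so n(Cu) = 1.4613 × 1/1 = 1.4613 mol.
Mass of Cu = 1.4613 mol × 63.55 g/mol = 92.863 g.
Actual mass collected = 92.863 g × 0.794 = 73.734 g.

73.73 g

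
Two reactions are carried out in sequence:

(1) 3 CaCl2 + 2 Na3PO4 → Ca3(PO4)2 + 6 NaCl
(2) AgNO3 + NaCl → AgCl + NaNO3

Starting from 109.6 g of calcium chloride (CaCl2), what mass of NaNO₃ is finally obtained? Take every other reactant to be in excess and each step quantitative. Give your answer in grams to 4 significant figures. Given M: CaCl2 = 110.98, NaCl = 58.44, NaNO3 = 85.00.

167.9 g

n(CaCl2) = 109.60 / 110.98 = 0.98757 mol.
Step 1 gives a 3:6 ratio of CaCl2 to NaCl, so n(NaCl) = 1.9751 mol.
In step 2 the NaCl:NaNO3 ratio is 1:1, so n(NaNO3) = 1.9751 mol.
Mass of NaNO3 = 1.9751 × 85.00 = 167.89 g.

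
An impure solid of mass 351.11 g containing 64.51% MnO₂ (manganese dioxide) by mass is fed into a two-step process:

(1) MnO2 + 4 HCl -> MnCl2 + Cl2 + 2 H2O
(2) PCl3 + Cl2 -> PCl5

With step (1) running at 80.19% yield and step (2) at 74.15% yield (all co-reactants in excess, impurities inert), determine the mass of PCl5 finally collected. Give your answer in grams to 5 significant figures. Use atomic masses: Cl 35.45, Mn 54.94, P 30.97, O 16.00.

322.56 g

Pure MnO2 = 351.11 × 0.6451 = 226.501 g.
M(MnO2) = 54.94 + 2(16.00) = 86.94 g/mol.
M(PCl5) = 30.97 + 5(35.45) = 208.22 g/mol.
n(MnO2) = 226.501 / 86.94 = 2.60526 mol.
Step 1 (MnO2:Cl2 = 1:1): theoretical n(Cl2) = 2.60526 mol; at 80.19% yield, n(Cl2) = 2.08916 mol.
Step 2 (Cl2:PCl5 = 1:1): theoretical n(PCl5) = 2.08916 mol, so theoretical mass = 2.08916 × 208.22 = 435.004 g.
At 74.15% yield, actual mass of PCl5 = 435.004 × 0.7415 = 322.555 g.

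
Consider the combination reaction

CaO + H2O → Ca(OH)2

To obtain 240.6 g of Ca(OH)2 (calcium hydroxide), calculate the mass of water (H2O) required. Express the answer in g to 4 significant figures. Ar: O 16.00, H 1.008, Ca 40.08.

M(Ca(OH)2) = 40.08 + 2(16.00) + 2(1.008) = 74.096 g/mol.
M(H2O) = 2(1.008) + 16.00 = 18.016 g/mol.
n(Ca(OH)2) = 240.60 g / 74.096 g/mol = 3.2471 mol.
From the equation the Ca(OH)2:H2O mole ratio is 1:1, so n(H2O) = 3.2471 × 1/1 = 3.2471 mol.
Mass of H2O = 3.2471 mol × 18.016 g/mol = 58.500 g.

58.50 g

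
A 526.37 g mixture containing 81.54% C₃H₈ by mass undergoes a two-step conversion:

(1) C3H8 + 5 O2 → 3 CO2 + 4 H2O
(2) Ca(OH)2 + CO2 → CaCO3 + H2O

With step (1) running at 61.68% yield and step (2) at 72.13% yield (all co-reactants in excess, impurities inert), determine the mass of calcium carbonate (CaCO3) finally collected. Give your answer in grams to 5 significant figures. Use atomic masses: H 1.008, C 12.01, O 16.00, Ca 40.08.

1300.3 g

Pure C3H8 = 526.37 × 0.8154 = 429.202 g.
M(C3H8) = 3(12.01) + 8(1.008) = 44.094 g/mol.
M(CaCO3) = 40.08 + 12.01 + 3(16.00) = 100.09 g/mol.
n(C3H8) = 429.202 / 44.094 = 9.73380 mol.
Step 1 (C3H8:CO2 = 1:3): theoretical n(CO2) = 29.2014 mol; at 61.68% yield, n(CO2) = 18.0114 mol.
Step 2 (CO2:CaCO3 = 1:1): theoretical n(CaCO3) = 18.0114 mol, so theoretical mass = 18.0114 × 100.09 = 1802.76 g.
At 72.13% yield, actual mass of CaCO3 = 1802.76 × 0.7213 = 1300.33 g.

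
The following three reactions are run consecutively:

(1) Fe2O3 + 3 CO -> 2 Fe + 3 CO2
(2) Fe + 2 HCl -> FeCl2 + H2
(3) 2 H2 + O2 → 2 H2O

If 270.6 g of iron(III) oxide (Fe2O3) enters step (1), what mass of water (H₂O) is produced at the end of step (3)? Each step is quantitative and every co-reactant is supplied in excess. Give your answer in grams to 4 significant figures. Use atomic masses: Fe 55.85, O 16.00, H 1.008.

M(Fe2O3) = 2(55.85) + 3(16.00) = 159.70 g/mol.
M(H2O) = 2(1.008) + 16.00 = 18.016 g/mol.
n(Fe2O3) = 270.6 / 159.70 = 1.6944 mol.
Reaction (1): Fe2O3→Fe ratio 1:2 ⇒ n(Fe) = 3.3889 mol.
Reaction (2): Fe→H2 ratio 1:1 ⇒ n(H2) = 3.3889 mol.
Reaction (3): H2→H2O ratio 2:2 ⇒ n(H2O) = 3.3889 mol.
Mass of H2O = 3.3889 × 18.016 = 61.054 g.

61.05 g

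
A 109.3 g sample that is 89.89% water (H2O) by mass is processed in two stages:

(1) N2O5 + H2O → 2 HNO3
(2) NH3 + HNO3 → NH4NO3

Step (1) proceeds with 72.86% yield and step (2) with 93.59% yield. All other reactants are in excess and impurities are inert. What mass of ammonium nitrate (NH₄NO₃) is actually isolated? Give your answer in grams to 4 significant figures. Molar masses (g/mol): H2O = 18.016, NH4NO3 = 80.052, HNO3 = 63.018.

595.4 g

Pure H2O = 109.3 × 0.8989 = 98.250 g.
n(H2O) = 98.250 / 18.016 = 5.4535 mol.
Step 1 (H2O:HNO3 = 1:2): theoretical n(HNO3) = 10.907 mol; at 72.86% yield, n(HNO3) = 7.9468 mol.
Step 2 (HNO3:NH4NO3 = 1:1): theoretical n(NH4NO3) = 7.9468 mol, so theoretical mass = 7.9468 × 80.052 = 636.16 g.
At 93.59% yield, actual mass of NH4NO3 = 636.16 × 0.9359 = 595.38 g.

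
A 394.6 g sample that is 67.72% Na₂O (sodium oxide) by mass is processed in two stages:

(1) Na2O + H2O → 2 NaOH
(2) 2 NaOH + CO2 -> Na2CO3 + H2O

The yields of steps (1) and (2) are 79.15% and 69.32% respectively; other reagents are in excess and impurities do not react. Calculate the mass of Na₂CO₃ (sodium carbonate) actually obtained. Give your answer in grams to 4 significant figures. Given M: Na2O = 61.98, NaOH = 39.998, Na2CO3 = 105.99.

250.7 g

Pure Na2O = 394.6 × 0.6772 = 267.22 g.
n(Na2O) = 267.22 / 61.98 = 4.3114 mol.
Step 1 (Na2O:NaOH = 1:2): theoretical n(NaOH) = 8.6229 mol; at 79.15% yield, n(NaOH) = 6.8250 mol.
Step 2 (NaOH:Na2CO3 = 2:1): theoretical n(Na2CO3) = 3.4125 mol, so theoretical mass = 3.4125 × 105.99 = 361.69 g.
At 69.32% yield, actual mass of Na2CO3 = 361.69 × 0.6932 = 250.72 g.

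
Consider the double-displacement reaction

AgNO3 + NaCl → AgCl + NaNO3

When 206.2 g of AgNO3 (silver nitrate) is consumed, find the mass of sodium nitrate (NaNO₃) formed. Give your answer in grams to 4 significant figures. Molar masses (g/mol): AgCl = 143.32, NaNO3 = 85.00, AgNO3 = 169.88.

n(AgNO3) = 206.20 g / 169.88 g/mol = 1.2138 mol.
From the equation the AgNO3:NaNO3 mole ratio is 1:1, so n(NaNO3) = 1.2138 × 1/1 = 1.2138 mol.
Mass of NaNO3 = 1.2138 mol × 85.00 g/mol = 103.17 g.

103.2 g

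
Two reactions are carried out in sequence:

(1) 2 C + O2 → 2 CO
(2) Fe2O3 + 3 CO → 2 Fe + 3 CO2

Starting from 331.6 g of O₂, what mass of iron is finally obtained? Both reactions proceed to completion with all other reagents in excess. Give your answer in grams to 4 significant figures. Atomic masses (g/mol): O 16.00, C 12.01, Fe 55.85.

M(O2) = 2(16.00) = 32.00 g/mol.
M(Fe) = 55.85 g/mol.
n(O2) = 331.60 / 32.00 = 10.363 mol.
Step 1 gives a 1:2 ratio of O2 to CO, so n(CO) = 20.725 mol.
In step 2 the CO:Fe ratio is 3:2, so n(Fe) = 13.817 mol.
Mass of Fe = 13.817 × 55.85 = 771.66 g.

771.7 g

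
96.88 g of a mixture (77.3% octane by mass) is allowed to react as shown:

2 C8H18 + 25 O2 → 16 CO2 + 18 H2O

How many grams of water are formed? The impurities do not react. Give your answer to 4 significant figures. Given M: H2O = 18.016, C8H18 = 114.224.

106.3 g

Mass of pure C8H18 = 96.88 g × 0.773 = 74.888 g.
n(C8H18) = 74.888 g / 114.224 g/mol = 0.65563 mol.
From the equation the C8H18:H2O mole ratio is 2:18, so n(H2O) = 0.65563 × 18/2 = 5.9006 mol.
Mass of H2O = 5.9006 mol × 18.016 g/mol = 106.31 g.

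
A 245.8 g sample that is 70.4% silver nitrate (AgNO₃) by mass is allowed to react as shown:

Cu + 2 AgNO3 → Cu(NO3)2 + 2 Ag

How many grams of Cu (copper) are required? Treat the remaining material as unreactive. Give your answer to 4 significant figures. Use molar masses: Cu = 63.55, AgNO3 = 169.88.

Mass of pure AgNO3 = 245.8 g × 0.704 = 173.04 g.
n(AgNO3) = 173.04 g / 169.88 g/mol = 1.0186 mol.
From the equation the AgNO3:Cu mole ratio is 2:1, so n(Cu) = 1.0186 × 1/2 = 0.50931 mol.
Mass of Cu = 0.50931 mol × 63.55 g/mol = 32.367 g.

32.37 g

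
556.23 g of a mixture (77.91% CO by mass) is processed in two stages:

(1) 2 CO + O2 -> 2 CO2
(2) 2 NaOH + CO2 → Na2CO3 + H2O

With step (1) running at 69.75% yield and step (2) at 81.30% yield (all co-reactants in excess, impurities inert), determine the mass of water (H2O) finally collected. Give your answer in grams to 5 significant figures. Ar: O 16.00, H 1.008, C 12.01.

158.06 g

Pure CO = 556.23 × 0.7791 = 433.359 g.
M(CO) = 12.01 + 16.00 = 28.01 g/mol.
M(H2O) = 2(1.008) + 16.00 = 18.016 g/mol.
n(CO) = 433.359 / 28.01 = 15.4716 mol.
Step 1 (CO:CO2 = 2:2): theoretical n(CO2) = 15.4716 mol; at 69.75% yield, n(CO2) = 10.7914 mol.
Step 2 (CO2:H2O = 1:1): theoretical n(H2O) = 10.7914 mol, so theoretical mass = 10.7914 × 18.016 = 194.418 g.
At 81.30% yield, actual mass of H2O = 194.418 × 0.8130 = 158.062 g.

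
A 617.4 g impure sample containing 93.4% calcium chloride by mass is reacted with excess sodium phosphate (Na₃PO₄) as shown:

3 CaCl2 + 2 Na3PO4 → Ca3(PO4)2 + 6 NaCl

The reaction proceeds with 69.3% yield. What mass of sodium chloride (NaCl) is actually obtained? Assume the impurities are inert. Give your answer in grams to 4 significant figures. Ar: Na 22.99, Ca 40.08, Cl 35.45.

420.9 g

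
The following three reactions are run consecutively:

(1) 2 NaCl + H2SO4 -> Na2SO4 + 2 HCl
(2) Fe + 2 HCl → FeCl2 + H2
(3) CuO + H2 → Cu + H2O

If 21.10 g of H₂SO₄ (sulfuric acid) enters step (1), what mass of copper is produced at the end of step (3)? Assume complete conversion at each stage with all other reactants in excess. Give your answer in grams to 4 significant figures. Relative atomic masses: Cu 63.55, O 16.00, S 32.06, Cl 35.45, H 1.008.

M(H2SO4) = 2(1.008) + 32.06 + 4(16.00) = 98.076 g/mol.
M(Cu) = 63.55 g/mol.
n(H2SO4) = 21.10 / 98.076 = 0.21514 mol.
Reaction (1): H2SO4→HCl ratio 1:2 ⇒ n(HCl) = 0.43028 mol.
Reaction (2): HCl→H2 ratio 2:1 ⇒ n(H2) = 0.21514 mol.
Reaction (3): H2→Cu ratio 1:1 ⇒ n(Cu) = 0.21514 mol.
Mass of Cu = 0.21514 × 63.55 = 13.672 g.

13.67 g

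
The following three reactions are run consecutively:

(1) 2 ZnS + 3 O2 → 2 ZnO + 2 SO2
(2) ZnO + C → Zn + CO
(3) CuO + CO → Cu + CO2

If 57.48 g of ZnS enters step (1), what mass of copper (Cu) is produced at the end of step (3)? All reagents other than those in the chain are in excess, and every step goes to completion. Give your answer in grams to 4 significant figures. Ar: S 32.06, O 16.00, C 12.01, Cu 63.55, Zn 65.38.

37.49 g

M(ZnS) = 65.38 + 32.06 = 97.44 g/mol.
M(Cu) = 63.55 g/mol.
n(ZnS) = 57.48 / 97.44 = 0.58990 mol.
Reaction (1): ZnS→ZnO ratio 2:2 ⇒ n(ZnO) = 0.58990 mol.
Reaction (2): ZnO→CO ratio 1:1 ⇒ n(CO) = 0.58990 mol.
Reaction (3): CO→Cu ratio 1:1 ⇒ n(Cu) = 0.58990 mol.
Mass of Cu = 0.58990 × 63.55 = 37.488 g.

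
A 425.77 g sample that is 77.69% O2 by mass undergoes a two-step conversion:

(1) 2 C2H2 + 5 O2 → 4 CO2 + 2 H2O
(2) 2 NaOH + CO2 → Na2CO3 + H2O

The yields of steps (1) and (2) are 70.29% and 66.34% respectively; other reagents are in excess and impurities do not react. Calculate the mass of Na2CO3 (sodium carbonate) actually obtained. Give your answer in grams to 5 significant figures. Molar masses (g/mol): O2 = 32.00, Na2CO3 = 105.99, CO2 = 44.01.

Pure O2 = 425.77 × 0.7769 = 330.781 g.
n(O2) = 330.781 / 32.00 = 10.3369 mol.
Step 1 (O2:CO2 = 5:4): theoretical n(CO2) = 8.26952 mol; at 70.29% yield, n(CO2) = 5.81264 mol.
Step 2 (CO2:Na2CO3 = 1:1): theoretical n(Na2CO3) = 5.81264 mol, so theoretical mass = 5.81264 × 105.99 = 616.082 g.
At 66.34% yield, actual mass of Na2CO3 = 616.082 × 0.6634 = 408.709 g.

408.71 g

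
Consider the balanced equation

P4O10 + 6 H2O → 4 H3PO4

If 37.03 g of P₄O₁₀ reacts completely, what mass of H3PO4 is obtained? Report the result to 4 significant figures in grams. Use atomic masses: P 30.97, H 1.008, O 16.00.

51.13 g

M(P4O10) = 4(30.97) + 10(16.00) = 283.88 g/mol.
M(H3PO4) = 3(1.008) + 30.97 + 4(16.00) = 97.994 g/mol.
n(P4O10) = 37.030 g / 283.88 g/mol = 0.13044 mol.
From the equation the P4O10:H3PO4 mole ratio is 1:4, so n(H3PO4) = 0.13044 × 4/1 = 0.52177 mol.
Mass of H3PO4 = 0.52177 mol × 97.994 g/mol = 51.130 g.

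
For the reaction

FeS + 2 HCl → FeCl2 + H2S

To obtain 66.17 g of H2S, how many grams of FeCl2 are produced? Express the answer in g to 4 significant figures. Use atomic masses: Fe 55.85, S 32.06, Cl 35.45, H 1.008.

M(H2S) = 2(1.008) + 32.06 = 34.076 g/mol.
M(FeCl2) = 55.85 + 2(35.45) = 126.75 g/mol.
n(H2S) = 66.170 g / 34.076 g/mol = 1.9418 mol.
From the equation the H2S:FeCl2 mole ratio is 1:1, so n(FeCl2) = 1.9418 × 1/1 = 1.9418 mol.
Mass of FeCl2 = 1.9418 mol × 126.75 g/mol = 246.13 g.

246.1 g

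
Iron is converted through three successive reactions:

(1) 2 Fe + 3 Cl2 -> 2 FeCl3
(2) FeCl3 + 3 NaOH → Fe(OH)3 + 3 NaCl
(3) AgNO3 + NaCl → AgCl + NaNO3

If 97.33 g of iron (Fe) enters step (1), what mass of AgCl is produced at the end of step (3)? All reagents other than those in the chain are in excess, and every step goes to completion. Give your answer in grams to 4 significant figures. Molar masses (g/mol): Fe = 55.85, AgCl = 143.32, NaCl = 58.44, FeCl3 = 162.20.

749.3 g

n(Fe) = 97.33 / 55.85 = 1.7427 mol.
Reaction (1): Fe→FeCl3 ratio 2:2 ⇒ n(FeCl3) = 1.7427 mol.
Reaction (2): FeCl3→NaCl ratio 1:3 ⇒ n(NaCl) = 5.2281 mol.
Reaction (3): NaCl→AgCl ratio 1:1 ⇒ n(AgCl) = 5.2281 mol.
Mass of AgCl = 5.2281 × 143.32 = 749.29 g.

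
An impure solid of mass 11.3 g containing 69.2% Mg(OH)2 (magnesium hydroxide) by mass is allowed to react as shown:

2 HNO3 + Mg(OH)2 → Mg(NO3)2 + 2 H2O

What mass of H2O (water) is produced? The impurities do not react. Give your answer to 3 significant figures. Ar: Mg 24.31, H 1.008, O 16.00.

4.83 g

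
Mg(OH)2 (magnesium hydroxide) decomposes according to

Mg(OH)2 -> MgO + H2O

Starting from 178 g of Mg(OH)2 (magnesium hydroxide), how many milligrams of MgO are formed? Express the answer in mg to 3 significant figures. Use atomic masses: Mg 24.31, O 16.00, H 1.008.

123000 mg

M(Mg(OH)2) = 24.31 + 2(16.00) + 2(1.008) = 58.326 g/mol.
M(MgO) = 24.31 + 16.00 = 40.31 g/mol.
n(Mg(OH)2) = 178.0 g / 58.326 g/mol = 3.052 mol.
From the equation the Mg(OH)2:MgO mole ratio is 1:1, so n(MgO) = 3.052 × 1/1 = 3.052 mol.
Mass of MgO = 3.052 mol × 40.31 g/mol = 123.0 g.
Converting to mg: 123.0 g = 123000 mg.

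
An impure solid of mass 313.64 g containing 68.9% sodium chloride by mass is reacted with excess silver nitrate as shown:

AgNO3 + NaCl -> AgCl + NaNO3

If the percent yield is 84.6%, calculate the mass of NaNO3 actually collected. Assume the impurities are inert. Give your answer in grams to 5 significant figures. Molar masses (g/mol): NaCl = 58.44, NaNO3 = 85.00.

Pure NaCl available = 313.64 g × 0.689 = 216.098 g.
n(NaCl) = 216.098 g / 58.44 g/mol = 3.69777 mol.
From the equation the NaCl:NaNO3 mole ratio is 1:1, so n(NaNO3) = 3.69777 × 1/1 = 3.69777 mol.
Mass of NaNO3 = 3.69777 mol × 85.00 g/mol = 314.311 g.
Actual mass collected = 314.311 g × 0.846 = 265.907 g.

265.91 g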